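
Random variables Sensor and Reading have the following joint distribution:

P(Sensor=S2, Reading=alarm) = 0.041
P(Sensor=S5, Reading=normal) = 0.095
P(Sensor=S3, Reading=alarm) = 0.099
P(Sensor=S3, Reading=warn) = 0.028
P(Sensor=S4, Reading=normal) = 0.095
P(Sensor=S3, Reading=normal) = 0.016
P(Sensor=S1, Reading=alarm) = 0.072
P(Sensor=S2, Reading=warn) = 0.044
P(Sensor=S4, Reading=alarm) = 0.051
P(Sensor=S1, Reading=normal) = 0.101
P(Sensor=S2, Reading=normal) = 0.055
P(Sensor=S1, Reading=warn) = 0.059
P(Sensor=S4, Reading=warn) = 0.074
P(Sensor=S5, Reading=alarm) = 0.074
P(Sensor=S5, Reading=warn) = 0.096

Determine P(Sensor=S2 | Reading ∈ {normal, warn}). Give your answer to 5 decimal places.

P(Reading=normal) = 0.101 + 0.055 + 0.016 + 0.095 + 0.095 = 0.362.
P(Reading=warn) = 0.059 + 0.044 + 0.028 + 0.074 + 0.096 = 0.301.
P(Reading ∈ {normal, warn}) = 0.362 + 0.301 = 0.663; P(Sensor=S2, Reading ∈ {normal, warn}) = 0.055 + 0.044 = 0.099.
P(Sensor=S2 | Reading ∈ {normal, warn}) = 0.099/0.663 = 0.14932.

0.14932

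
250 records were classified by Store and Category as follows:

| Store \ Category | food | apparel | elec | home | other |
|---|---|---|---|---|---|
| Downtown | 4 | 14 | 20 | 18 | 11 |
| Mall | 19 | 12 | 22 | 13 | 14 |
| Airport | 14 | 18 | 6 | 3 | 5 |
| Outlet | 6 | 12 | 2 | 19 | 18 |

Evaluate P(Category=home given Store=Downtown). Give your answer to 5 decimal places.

Total with Store=Downtown: 4 + 14 + 20 + 18 + 11 = 67.
P(Category=home | Store=Downtown) = 18/67 = 0.26866.

0.26866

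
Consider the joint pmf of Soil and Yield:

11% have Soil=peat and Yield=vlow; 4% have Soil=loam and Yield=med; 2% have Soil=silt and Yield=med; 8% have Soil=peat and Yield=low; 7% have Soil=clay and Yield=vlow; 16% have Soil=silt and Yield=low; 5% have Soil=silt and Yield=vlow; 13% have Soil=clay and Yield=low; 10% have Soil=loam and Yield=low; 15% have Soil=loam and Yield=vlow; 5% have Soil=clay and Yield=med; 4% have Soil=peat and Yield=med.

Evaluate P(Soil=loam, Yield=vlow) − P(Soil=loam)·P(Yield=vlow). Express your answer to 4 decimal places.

P(Soil=loam) = 0.15 + 0.10 + 0.04 = 0.29.
P(Yield=vlow) = 0.15 + 0.07 + 0.05 + 0.11 = 0.38.
P(Soil=loam, Yield=vlow) − P(Soil=loam)P(Yield=vlow) = 0.15 − 0.29×0.38 = 0.0398.

0.0398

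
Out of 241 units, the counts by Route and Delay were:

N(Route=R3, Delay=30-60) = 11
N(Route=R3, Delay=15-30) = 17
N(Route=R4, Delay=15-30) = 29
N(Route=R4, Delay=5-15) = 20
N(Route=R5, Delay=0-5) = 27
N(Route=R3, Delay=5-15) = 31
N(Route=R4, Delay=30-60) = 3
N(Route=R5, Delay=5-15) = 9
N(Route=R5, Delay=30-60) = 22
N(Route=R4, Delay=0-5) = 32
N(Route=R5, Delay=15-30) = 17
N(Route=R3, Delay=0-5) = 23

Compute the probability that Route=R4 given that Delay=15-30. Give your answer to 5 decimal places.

Total with Delay=15-30: 17 + 29 + 17 = 63.
P(Route=R4 | Delay=15-30) = 29/63 = 0.46032.

0.46032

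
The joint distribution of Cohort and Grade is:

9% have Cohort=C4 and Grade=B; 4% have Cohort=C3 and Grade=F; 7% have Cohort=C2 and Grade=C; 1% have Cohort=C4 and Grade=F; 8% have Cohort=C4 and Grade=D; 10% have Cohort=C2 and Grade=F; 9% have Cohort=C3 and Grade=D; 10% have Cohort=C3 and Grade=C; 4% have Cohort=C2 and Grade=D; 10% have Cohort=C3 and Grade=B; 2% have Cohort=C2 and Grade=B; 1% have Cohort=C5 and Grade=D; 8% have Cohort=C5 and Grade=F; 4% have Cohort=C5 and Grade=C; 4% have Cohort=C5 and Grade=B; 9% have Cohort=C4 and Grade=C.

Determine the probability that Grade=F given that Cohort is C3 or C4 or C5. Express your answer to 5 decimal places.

P(Cohort=C3) = 0.10 + 0.10 + 0.09 + 0.04 = 0.33.
P(Cohort=C4) = 0.09 + 0.09 + 0.08 + 0.01 = 0.27.
P(Cohort=C5) = 0.04 + 0.04 + 0.01 + 0.08 = 0.17.
P(Cohort ∈ {C3, C4, C5}) = 0.33 + 0.27 + 0.17 = 0.77; P(Grade=F, Cohort ∈ {C3, C4, C5}) = 0.04 + 0.01 + 0.08 = 0.13.
P(Grade=F | Cohort ∈ {C3, C4, C5}) = 0.13/0.77 = 0.16883.

0.16883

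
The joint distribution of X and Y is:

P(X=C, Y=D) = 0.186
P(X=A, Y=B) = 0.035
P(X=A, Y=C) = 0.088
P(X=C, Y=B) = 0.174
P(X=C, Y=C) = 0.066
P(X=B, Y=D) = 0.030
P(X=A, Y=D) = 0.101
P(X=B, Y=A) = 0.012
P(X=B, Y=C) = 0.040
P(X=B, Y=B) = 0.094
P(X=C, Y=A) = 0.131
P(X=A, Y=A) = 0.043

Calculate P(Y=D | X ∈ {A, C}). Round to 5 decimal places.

0.34830

P(X=A) = 0.043 + 0.035 + 0.088 + 0.101 = 0.267.
P(X=C) = 0.131 + 0.174 + 0.066 + 0.186 = 0.557.
P(X ∈ {A, C}) = 0.267 + 0.557 = 0.824; P(Y=D, X ∈ {A, C}) = 0.101 + 0.186 = 0.287.
P(Y=D | X ∈ {A, C}) = 0.287/0.824 = 0.34830.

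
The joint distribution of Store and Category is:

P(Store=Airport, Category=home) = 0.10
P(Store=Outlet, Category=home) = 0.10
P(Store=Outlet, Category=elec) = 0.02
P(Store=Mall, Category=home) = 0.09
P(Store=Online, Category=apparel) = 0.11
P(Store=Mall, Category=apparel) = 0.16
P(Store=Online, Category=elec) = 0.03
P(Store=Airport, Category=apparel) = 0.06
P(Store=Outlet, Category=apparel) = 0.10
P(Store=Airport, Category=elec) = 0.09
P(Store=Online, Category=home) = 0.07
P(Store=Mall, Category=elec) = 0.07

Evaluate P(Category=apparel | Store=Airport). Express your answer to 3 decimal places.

P(Store=Airport) = 0.06 + 0.09 + 0.10 = 0.25.
P(Category=apparel | Store=Airport) = 0.06/0.25 = 0.240.

0.240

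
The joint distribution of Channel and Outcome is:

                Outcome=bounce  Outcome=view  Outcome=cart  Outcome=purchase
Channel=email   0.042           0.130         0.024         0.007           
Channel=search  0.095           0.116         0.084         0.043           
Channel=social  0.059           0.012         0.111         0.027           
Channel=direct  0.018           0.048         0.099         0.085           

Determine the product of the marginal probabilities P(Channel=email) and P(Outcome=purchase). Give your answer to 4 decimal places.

P(Channel=email) = 0.042 + 0.130 + 0.024 + 0.007 = 0.203.
P(Outcome=purchase) = 0.007 + 0.043 + 0.027 + 0.085 = 0.162.
Product: 0.203 × 0.162 = 0.0329.

0.0329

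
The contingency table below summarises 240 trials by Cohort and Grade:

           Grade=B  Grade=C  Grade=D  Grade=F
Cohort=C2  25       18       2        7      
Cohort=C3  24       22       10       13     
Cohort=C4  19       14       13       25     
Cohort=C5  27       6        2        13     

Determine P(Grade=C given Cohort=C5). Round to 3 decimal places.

0.125

Total with Cohort=C5: 27 + 6 + 2 + 13 = 48.
P(Grade=C | Cohort=C5) = 6/48 = 0.125.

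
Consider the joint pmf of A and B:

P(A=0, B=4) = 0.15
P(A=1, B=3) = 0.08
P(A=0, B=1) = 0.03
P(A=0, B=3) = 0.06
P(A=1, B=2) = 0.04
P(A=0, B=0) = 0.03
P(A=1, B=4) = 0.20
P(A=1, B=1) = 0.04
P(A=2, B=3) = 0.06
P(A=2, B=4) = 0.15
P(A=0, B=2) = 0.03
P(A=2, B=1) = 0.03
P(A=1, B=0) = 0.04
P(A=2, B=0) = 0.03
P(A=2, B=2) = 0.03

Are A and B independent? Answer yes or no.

Every cell satisfies P(A,B) = P(A)·P(B). For instance P(A=0) = 0.30, P(B=4) = 0.50, and 0.30×0.50 = 0.15 matches the joint entry. So A and B are independent.

yes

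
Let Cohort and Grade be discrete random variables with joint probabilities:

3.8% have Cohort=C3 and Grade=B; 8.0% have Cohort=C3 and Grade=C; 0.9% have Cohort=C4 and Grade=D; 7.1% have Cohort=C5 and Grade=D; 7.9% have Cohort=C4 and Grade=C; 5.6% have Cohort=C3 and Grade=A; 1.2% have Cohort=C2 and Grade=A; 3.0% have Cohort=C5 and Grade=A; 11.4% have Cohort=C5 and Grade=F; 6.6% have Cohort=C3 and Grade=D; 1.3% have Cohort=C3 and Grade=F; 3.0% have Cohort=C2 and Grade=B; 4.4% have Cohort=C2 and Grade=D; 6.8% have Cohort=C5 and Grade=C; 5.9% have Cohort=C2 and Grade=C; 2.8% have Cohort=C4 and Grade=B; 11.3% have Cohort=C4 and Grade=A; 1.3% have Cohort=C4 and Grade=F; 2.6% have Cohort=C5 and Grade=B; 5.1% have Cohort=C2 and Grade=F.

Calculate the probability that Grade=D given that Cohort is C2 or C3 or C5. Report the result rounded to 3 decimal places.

0.239

P(Cohort=C2) = 0.012 + 0.030 + 0.059 + 0.044 + 0.051 = 0.196.
P(Cohort=C3) = 0.056 + 0.038 + 0.080 + 0.066 + 0.013 = 0.253.
P(Cohort=C5) = 0.030 + 0.026 + 0.068 + 0.071 + 0.114 = 0.309.
P(Cohort ∈ {C2, C3, C5}) = 0.196 + 0.253 + 0.309 = 0.758; P(Grade=D, Cohort ∈ {C2, C3, C5}) = 0.044 + 0.066 + 0.071 = 0.181.
P(Grade=D | Cohort ∈ {C2, C3, C5}) = 0.181/0.758 = 0.239.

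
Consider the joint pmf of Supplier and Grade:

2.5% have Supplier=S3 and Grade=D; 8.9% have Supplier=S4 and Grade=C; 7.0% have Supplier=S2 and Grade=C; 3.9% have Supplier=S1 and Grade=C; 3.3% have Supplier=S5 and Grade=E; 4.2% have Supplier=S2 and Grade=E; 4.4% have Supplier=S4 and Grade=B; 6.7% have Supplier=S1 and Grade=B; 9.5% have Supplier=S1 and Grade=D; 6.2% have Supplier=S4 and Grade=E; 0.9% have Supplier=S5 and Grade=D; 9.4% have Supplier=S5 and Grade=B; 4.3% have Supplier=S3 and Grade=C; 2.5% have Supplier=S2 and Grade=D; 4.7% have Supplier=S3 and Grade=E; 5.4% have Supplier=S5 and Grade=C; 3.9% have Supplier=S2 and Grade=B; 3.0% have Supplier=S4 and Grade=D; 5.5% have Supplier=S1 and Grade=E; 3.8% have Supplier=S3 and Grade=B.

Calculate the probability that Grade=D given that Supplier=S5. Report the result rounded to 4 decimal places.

0.0474

P(Supplier=S5) = 0.094 + 0.054 + 0.009 + 0.033 = 0.190.
P(Grade=D | Supplier=S5) = 0.009/0.190 = 0.0474.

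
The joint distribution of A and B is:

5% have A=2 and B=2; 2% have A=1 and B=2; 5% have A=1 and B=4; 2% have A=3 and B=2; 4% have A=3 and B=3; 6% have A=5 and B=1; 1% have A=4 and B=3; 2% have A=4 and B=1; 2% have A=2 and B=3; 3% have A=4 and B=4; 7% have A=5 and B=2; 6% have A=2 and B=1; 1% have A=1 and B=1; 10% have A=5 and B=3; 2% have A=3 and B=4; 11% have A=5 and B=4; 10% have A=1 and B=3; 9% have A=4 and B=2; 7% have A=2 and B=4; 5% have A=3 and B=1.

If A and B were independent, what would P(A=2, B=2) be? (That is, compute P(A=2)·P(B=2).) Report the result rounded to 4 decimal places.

P(A=2) = 0.06 + 0.05 + 0.02 + 0.07 = 0.20.
P(B=2) = 0.02 + 0.05 + 0.02 + 0.09 + 0.07 = 0.25.
Product: 0.20 × 0.25 = 0.0500.

0.0500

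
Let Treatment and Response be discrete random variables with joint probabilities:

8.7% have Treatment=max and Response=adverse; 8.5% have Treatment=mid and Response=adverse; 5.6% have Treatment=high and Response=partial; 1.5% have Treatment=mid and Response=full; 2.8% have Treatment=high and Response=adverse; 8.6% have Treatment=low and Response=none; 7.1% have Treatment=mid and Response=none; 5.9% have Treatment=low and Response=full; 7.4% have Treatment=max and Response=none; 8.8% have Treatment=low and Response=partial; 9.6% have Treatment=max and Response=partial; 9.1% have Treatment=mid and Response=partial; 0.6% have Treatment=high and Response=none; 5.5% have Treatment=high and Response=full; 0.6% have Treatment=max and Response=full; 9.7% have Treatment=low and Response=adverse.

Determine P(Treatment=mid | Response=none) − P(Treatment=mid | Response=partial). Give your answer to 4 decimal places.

P(Response=none) = 0.086 + 0.071 + 0.006 + 0.074 = 0.237; P(Treatment=mid | Response=none) = 0.071/0.237 = 0.29958.
P(Response=partial) = 0.088 + 0.091 + 0.056 + 0.096 = 0.331; P(Treatment=mid | Response=partial) = 0.091/0.331 = 0.27492.
Difference = 0.0247.

0.0247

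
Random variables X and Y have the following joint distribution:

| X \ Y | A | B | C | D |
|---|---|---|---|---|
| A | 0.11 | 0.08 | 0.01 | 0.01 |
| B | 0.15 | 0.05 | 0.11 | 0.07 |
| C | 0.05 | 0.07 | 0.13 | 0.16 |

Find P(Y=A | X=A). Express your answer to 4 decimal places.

0.5238

P(X=A) = 0.11 + 0.08 + 0.01 + 0.01 = 0.21.
P(Y=A | X=A) = 0.11/0.21 = 0.5238.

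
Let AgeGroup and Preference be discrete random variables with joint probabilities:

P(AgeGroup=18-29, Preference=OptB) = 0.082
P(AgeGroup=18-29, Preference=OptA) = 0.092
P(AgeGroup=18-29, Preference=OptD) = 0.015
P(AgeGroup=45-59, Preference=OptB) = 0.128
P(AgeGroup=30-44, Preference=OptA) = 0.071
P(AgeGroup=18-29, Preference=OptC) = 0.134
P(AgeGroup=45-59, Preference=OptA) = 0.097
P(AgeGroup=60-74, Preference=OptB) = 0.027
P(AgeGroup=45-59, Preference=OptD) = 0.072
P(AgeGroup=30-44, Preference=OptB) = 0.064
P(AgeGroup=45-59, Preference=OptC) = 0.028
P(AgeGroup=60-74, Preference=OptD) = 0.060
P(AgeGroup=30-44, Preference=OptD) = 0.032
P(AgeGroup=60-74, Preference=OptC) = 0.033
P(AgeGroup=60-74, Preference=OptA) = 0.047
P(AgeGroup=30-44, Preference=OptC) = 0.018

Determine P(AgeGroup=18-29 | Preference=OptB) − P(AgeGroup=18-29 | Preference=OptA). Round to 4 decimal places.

-0.0272

P(Preference=OptB) = 0.082 + 0.064 + 0.128 + 0.027 = 0.301; P(AgeGroup=18-29 | Preference=OptB) = 0.082/0.301 = 0.27243.
P(Preference=OptA) = 0.092 + 0.071 + 0.097 + 0.047 = 0.307; P(AgeGroup=18-29 | Preference=OptA) = 0.092/0.307 = 0.29967.
Difference = -0.0272.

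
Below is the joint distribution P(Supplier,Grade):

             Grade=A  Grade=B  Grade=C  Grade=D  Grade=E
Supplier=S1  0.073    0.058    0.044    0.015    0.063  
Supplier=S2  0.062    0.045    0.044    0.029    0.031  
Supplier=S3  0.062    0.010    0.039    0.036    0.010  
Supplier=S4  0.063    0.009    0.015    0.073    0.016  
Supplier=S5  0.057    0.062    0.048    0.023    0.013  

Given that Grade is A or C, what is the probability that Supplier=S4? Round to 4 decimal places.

P(Grade=A) = 0.073 + 0.062 + 0.062 + 0.063 + 0.057 = 0.317.
P(Grade=C) = 0.044 + 0.044 + 0.039 + 0.015 + 0.048 = 0.190.
P(Grade ∈ {A, C}) = 0.317 + 0.190 = 0.507; P(Supplier=S4, Grade ∈ {A, C}) = 0.063 + 0.015 = 0.078.
P(Supplier=S4 | Grade ∈ {A, C}) = 0.078/0.507 = 0.1538.

0.1538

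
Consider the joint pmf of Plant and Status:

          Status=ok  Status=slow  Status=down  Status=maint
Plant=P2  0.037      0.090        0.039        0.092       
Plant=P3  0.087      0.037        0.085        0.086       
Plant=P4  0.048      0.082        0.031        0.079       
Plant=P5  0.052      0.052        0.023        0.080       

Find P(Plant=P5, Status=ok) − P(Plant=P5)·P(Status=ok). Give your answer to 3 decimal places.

0.006

P(Plant=P5) = 0.052 + 0.052 + 0.023 + 0.080 = 0.207.
P(Status=ok) = 0.037 + 0.087 + 0.048 + 0.052 = 0.224.
P(Plant=P5, Status=ok) − P(Plant=P5)P(Status=ok) = 0.052 − 0.207×0.224 = 0.006.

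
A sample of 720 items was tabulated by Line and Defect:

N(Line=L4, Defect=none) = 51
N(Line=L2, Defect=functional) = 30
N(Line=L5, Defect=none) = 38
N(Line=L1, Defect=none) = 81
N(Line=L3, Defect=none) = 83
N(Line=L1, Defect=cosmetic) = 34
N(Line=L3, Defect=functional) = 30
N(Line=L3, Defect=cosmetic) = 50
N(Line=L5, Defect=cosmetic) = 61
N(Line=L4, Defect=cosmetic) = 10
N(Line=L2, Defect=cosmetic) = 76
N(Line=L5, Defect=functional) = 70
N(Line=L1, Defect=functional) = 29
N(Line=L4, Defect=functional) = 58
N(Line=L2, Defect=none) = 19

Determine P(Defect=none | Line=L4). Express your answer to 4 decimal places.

0.4286

Total with Line=L4: 51 + 10 + 58 = 119.
P(Defect=none | Line=L4) = 51/119 = 0.4286.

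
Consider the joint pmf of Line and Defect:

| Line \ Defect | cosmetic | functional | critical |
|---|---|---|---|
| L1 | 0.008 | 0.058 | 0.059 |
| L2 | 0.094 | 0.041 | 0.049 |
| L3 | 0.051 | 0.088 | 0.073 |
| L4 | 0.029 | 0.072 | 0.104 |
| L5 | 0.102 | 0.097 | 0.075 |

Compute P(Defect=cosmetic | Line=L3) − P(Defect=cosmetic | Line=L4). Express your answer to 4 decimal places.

P(Line=L3) = 0.051 + 0.088 + 0.073 = 0.212; P(Defect=cosmetic | Line=L3) = 0.051/0.212 = 0.24057.
P(Line=L4) = 0.029 + 0.072 + 0.104 = 0.205; P(Defect=cosmetic | Line=L4) = 0.029/0.205 = 0.14146.
Difference = 0.0991.

0.0991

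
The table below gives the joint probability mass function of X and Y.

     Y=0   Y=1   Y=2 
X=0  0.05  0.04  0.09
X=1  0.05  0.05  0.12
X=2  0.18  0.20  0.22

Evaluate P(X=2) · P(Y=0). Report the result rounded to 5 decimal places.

0.16800

P(X=2) = 0.18 + 0.20 + 0.22 = 0.60.
P(Y=0) = 0.05 + 0.05 + 0.18 = 0.28.
Product: 0.60 × 0.28 = 0.16800.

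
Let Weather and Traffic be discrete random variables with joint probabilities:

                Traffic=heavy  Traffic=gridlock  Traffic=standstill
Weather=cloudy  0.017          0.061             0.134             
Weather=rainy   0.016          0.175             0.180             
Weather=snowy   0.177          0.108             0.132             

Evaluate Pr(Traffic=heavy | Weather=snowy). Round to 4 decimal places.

P(Weather=snowy) = 0.177 + 0.108 + 0.132 = 0.417.
P(Traffic=heavy | Weather=snowy) = 0.177/0.417 = 0.4245.

0.4245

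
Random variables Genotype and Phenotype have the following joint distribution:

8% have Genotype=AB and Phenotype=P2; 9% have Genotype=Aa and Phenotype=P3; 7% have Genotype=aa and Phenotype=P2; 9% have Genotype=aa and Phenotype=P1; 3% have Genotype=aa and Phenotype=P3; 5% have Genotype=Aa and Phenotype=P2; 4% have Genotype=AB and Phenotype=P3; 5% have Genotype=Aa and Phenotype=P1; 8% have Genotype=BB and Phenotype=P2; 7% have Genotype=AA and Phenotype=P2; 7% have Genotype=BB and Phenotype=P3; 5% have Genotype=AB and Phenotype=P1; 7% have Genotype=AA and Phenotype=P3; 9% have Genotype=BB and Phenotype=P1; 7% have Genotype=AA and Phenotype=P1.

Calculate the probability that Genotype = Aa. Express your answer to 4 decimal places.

P(Genotype=Aa) = 0.05 + 0.05 + 0.09 = 0.19.

0.1900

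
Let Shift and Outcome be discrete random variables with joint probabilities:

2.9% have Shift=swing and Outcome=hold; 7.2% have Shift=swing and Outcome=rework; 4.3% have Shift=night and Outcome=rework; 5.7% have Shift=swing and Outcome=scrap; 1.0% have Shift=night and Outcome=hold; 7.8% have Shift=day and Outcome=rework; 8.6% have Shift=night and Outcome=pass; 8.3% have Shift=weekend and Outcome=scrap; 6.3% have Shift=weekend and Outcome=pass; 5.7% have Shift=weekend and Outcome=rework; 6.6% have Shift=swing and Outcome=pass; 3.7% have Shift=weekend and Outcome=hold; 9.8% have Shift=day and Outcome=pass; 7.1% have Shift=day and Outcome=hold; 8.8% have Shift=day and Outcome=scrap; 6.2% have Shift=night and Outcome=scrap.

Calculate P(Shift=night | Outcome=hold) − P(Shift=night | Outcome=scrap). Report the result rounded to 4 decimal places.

-0.1458

P(Outcome=hold) = 0.071 + 0.029 + 0.010 + 0.037 = 0.147; P(Shift=night | Outcome=hold) = 0.010/0.147 = 0.06803.
P(Outcome=scrap) = 0.088 + 0.057 + 0.062 + 0.083 = 0.290; P(Shift=night | Outcome=scrap) = 0.062/0.290 = 0.21379.
Difference = -0.1458.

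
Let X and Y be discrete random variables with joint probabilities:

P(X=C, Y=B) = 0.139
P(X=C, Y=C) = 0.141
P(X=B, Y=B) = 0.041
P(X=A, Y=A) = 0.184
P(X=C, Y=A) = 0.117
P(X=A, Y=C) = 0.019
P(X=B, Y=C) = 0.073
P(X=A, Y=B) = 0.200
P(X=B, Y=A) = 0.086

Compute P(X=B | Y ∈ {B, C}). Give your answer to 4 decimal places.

P(Y=B) = 0.200 + 0.041 + 0.139 = 0.380.
P(Y=C) = 0.019 + 0.073 + 0.141 = 0.233.
P(Y ∈ {B, C}) = 0.380 + 0.233 = 0.613; P(X=B, Y ∈ {B, C}) = 0.041 + 0.073 = 0.114.
P(X=B | Y ∈ {B, C}) = 0.114/0.613 = 0.1860.

0.1860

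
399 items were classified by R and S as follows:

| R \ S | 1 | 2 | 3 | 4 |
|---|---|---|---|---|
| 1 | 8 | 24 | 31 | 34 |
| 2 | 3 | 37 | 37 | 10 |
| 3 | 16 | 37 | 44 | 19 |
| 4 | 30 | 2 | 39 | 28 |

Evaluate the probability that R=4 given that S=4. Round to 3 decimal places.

0.308

Total with S=4: 34 + 10 + 19 + 28 = 91.
P(R=4 | S=4) = 28/91 = 0.308.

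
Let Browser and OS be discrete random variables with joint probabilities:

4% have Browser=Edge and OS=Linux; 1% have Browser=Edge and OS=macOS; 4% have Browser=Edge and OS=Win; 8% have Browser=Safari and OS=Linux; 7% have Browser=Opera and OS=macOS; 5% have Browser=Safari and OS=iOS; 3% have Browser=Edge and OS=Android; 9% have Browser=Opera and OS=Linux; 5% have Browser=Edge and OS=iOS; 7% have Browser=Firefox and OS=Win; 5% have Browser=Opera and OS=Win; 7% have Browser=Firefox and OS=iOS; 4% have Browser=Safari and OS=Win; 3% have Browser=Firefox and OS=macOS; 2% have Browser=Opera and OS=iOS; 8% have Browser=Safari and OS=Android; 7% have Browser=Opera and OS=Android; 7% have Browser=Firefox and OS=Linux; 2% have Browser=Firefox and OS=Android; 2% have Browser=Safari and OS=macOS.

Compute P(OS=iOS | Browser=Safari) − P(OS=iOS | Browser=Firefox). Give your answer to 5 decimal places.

-0.08405

P(Browser=Safari) = 0.04 + 0.02 + 0.08 + 0.05 + 0.08 = 0.27; P(OS=iOS | Browser=Safari) = 0.05/0.27 = 0.185185.
P(Browser=Firefox) = 0.07 + 0.03 + 0.07 + 0.07 + 0.02 = 0.26; P(OS=iOS | Browser=Firefox) = 0.07/0.26 = 0.269231.
Difference = -0.08405.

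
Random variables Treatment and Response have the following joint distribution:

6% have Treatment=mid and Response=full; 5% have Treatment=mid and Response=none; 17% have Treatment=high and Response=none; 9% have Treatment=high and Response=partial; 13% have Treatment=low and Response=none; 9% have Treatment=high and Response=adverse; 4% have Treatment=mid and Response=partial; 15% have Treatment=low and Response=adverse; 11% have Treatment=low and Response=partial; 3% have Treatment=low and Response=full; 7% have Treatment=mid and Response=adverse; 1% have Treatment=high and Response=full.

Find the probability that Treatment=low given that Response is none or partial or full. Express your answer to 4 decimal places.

P(Response=none) = 0.13 + 0.05 + 0.17 = 0.35.
P(Response=partial) = 0.11 + 0.04 + 0.09 = 0.24.
P(Response=full) = 0.03 + 0.06 + 0.01 = 0.10.
P(Response ∈ {none, partial, full}) = 0.35 + 0.24 + 0.10 = 0.69; P(Treatment=low, Response ∈ {none, partial, full}) = 0.13 + 0.11 + 0.03 = 0.27.
P(Treatment=low | Response ∈ {none, partial, full}) = 0.27/0.69 = 0.3913.

0.3913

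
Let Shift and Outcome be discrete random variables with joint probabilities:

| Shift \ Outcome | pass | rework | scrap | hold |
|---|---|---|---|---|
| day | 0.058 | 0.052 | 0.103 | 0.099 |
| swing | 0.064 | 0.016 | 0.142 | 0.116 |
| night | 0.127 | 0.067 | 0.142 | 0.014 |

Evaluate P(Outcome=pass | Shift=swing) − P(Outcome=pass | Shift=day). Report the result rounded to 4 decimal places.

P(Shift=swing) = 0.064 + 0.016 + 0.142 + 0.116 = 0.338; P(Outcome=pass | Shift=swing) = 0.064/0.338 = 0.18935.
P(Shift=day) = 0.058 + 0.052 + 0.103 + 0.099 = 0.312; P(Outcome=pass | Shift=day) = 0.058/0.312 = 0.18590.
Difference = 0.0035.

0.0035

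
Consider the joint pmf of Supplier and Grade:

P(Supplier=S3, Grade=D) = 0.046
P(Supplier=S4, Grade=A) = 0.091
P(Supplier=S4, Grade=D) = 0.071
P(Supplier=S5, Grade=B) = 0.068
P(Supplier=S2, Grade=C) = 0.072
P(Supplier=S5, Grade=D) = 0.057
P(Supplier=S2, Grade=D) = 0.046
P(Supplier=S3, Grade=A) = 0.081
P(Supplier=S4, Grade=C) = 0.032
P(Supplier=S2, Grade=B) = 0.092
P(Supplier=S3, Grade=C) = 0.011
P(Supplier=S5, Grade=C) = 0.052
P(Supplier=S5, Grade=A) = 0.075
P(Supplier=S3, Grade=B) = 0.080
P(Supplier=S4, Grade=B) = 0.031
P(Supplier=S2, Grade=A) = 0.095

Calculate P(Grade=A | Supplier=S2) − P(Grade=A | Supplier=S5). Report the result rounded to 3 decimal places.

0.014

P(Supplier=S2) = 0.095 + 0.092 + 0.072 + 0.046 = 0.305; P(Grade=A | Supplier=S2) = 0.095/0.305 = 0.3115.
P(Supplier=S5) = 0.075 + 0.068 + 0.052 + 0.057 = 0.252; P(Grade=A | Supplier=S5) = 0.075/0.252 = 0.2976.
Difference = 0.014.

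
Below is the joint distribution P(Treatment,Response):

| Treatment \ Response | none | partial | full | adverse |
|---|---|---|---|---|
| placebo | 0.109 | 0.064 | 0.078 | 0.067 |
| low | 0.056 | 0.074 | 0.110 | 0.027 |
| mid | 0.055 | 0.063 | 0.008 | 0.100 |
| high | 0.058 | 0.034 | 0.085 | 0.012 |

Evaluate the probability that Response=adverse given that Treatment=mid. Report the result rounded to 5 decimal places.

0.44248

P(Treatment=mid) = 0.055 + 0.063 + 0.008 + 0.100 = 0.226.
P(Response=adverse | Treatment=mid) = 0.100/0.226 = 0.44248.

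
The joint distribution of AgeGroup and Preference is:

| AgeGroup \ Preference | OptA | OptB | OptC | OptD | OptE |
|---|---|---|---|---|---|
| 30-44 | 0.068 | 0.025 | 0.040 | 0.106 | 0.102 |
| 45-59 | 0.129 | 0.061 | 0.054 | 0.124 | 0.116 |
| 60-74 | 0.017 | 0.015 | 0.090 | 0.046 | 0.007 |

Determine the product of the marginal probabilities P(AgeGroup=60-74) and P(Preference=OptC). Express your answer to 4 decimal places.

P(AgeGroup=60-74) = 0.017 + 0.015 + 0.090 + 0.046 + 0.007 = 0.175.
P(Preference=OptC) = 0.040 + 0.054 + 0.090 = 0.184.
Product: 0.175 × 0.184 = 0.0322.

0.0322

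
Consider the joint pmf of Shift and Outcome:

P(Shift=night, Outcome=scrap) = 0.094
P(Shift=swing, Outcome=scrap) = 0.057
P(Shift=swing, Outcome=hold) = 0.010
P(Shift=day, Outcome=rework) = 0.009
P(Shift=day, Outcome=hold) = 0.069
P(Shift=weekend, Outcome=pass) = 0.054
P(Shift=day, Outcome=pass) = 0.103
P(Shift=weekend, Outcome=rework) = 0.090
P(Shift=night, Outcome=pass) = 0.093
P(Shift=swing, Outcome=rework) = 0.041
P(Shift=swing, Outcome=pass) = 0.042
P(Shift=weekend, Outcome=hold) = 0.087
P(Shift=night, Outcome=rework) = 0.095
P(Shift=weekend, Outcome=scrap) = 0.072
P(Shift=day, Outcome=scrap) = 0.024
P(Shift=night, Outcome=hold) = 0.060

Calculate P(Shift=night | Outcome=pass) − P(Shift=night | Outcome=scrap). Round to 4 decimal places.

-0.0621

P(Outcome=pass) = 0.103 + 0.042 + 0.093 + 0.054 = 0.292; P(Shift=night | Outcome=pass) = 0.093/0.292 = 0.31849.
P(Outcome=scrap) = 0.024 + 0.057 + 0.094 + 0.072 = 0.247; P(Shift=night | Outcome=scrap) = 0.094/0.247 = 0.38057.
Difference = -0.0621.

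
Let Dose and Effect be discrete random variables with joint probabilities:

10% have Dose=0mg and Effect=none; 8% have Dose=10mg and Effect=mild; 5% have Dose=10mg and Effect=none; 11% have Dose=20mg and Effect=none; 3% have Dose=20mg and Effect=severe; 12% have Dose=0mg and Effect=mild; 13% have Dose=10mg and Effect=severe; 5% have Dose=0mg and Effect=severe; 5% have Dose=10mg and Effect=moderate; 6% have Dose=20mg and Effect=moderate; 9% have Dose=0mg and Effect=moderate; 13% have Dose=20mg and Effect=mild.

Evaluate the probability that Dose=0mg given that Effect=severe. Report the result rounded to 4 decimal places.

P(Effect=severe) = 0.05 + 0.13 + 0.03 = 0.21.
P(Dose=0mg | Effect=severe) = 0.05/0.21 = 0.2381.

0.2381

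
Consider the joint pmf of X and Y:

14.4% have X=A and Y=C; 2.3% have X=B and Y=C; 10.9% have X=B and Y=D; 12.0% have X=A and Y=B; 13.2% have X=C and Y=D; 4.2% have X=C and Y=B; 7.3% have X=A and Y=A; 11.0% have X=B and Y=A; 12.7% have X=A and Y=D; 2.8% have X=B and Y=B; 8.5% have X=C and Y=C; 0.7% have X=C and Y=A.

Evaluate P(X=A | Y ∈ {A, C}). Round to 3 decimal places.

P(Y=A) = 0.073 + 0.110 + 0.007 = 0.190.
P(Y=C) = 0.144 + 0.023 + 0.085 = 0.252.
P(Y ∈ {A, C}) = 0.190 + 0.252 = 0.442; P(X=A, Y ∈ {A, C}) = 0.073 + 0.144 = 0.217.
P(X=A | Y ∈ {A, C}) = 0.217/0.442 = 0.491.

0.491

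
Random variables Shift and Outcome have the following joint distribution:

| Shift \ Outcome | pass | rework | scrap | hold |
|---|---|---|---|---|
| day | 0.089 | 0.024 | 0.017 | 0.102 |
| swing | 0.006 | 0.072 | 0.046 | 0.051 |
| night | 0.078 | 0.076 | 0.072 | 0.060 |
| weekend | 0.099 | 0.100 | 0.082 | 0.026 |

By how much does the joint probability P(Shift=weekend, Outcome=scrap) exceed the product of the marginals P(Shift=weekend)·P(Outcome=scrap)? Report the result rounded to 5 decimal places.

0.01538

P(Shift=weekend) = 0.099 + 0.100 + 0.082 + 0.026 = 0.307.
P(Outcome=scrap) = 0.017 + 0.046 + 0.072 + 0.082 = 0.217.
P(Shift=weekend, Outcome=scrap) − P(Shift=weekend)P(Outcome=scrap) = 0.082 − 0.307×0.217 = 0.01538.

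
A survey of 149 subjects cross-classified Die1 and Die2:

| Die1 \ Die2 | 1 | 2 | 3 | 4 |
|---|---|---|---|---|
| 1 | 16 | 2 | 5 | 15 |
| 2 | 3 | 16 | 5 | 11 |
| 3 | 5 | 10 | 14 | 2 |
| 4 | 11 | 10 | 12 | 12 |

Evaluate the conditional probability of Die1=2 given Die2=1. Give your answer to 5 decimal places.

Total with Die2=1: 16 + 3 + 5 + 11 = 35.
P(Die1=2 | Die2=1) = 3/35 = 0.08571.

0.08571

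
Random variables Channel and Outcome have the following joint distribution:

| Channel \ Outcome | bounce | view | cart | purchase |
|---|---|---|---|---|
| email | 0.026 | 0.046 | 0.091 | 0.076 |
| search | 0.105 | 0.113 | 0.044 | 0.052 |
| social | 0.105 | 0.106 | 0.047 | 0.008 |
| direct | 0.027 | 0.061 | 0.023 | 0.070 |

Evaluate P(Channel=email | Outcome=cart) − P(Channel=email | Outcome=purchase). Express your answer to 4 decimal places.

0.0750

P(Outcome=cart) = 0.091 + 0.044 + 0.047 + 0.023 = 0.205; P(Channel=email | Outcome=cart) = 0.091/0.205 = 0.44390.
P(Outcome=purchase) = 0.076 + 0.052 + 0.008 + 0.070 = 0.206; P(Channel=email | Outcome=purchase) = 0.076/0.206 = 0.36893.
Difference = 0.0750.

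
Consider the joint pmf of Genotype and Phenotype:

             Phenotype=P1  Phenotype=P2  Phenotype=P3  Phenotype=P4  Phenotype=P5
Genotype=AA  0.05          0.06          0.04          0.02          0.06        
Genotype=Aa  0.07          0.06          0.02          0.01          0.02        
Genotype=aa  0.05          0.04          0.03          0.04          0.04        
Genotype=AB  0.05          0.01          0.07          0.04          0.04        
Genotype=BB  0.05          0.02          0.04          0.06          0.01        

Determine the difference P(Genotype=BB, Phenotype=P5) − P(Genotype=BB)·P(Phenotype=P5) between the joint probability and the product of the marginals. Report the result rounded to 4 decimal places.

-0.0206

P(Genotype=BB) = 0.05 + 0.02 + 0.04 + 0.06 + 0.01 = 0.18.
P(Phenotype=P5) = 0.06 + 0.02 + 0.04 + 0.04 + 0.01 = 0.17.
P(Genotype=BB, Phenotype=P5) − P(Genotype=BB)P(Phenotype=P5) = 0.01 − 0.18×0.17 = -0.0206.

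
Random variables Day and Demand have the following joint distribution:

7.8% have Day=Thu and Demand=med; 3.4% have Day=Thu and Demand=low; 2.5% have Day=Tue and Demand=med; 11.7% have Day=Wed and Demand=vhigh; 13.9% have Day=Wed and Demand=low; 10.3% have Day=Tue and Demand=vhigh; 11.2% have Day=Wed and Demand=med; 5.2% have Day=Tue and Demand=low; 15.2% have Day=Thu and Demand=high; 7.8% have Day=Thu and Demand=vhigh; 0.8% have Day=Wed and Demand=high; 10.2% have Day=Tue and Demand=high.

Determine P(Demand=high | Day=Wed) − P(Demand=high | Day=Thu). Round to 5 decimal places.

-0.42317

P(Day=Wed) = 0.139 + 0.112 + 0.008 + 0.117 = 0.376; P(Demand=high | Day=Wed) = 0.008/0.376 = 0.021277.
P(Day=Thu) = 0.034 + 0.078 + 0.152 + 0.078 = 0.342; P(Demand=high | Day=Thu) = 0.152/0.342 = 0.444444.
Difference = -0.42317.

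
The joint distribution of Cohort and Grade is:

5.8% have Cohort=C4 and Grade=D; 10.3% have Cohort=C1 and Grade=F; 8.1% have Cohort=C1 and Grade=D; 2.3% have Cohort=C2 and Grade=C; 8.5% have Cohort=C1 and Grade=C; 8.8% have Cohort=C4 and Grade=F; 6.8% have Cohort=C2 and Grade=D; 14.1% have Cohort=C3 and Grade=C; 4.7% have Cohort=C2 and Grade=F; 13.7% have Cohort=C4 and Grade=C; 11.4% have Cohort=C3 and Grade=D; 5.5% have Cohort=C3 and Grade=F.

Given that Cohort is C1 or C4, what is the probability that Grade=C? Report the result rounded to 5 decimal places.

0.40217

P(Cohort=C1) = 0.085 + 0.081 + 0.103 = 0.269.
P(Cohort=C4) = 0.137 + 0.058 + 0.088 = 0.283.
P(Cohort ∈ {C1, C4}) = 0.269 + 0.283 = 0.552; P(Grade=C, Cohort ∈ {C1, C4}) = 0.085 + 0.137 = 0.222.
P(Grade=C | Cohort ∈ {C1, C4}) = 0.222/0.552 = 0.40217.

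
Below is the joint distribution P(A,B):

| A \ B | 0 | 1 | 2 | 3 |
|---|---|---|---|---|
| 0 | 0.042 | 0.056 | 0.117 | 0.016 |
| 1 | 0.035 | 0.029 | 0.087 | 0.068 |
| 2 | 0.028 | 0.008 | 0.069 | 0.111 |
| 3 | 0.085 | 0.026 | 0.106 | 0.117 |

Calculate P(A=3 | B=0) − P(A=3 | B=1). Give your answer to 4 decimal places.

P(B=0) = 0.042 + 0.035 + 0.028 + 0.085 = 0.190; P(A=3 | B=0) = 0.085/0.190 = 0.44737.
P(B=1) = 0.056 + 0.029 + 0.008 + 0.026 = 0.119; P(A=3 | B=1) = 0.026/0.119 = 0.21849.
Difference = 0.2289.

0.2289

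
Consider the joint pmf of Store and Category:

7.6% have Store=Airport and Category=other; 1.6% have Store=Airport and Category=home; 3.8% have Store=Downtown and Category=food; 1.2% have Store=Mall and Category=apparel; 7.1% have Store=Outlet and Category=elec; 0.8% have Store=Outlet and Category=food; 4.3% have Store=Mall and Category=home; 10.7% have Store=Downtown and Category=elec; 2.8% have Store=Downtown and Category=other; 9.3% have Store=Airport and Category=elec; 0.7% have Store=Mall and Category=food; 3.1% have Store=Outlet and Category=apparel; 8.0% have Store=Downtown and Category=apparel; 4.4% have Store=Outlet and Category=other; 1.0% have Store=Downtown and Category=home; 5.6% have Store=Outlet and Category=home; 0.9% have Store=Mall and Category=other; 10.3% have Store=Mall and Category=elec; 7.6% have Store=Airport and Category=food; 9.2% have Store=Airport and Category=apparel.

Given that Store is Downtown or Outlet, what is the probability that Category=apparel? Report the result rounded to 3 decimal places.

0.235

P(Store=Downtown) = 0.038 + 0.080 + 0.107 + 0.010 + 0.028 = 0.263.
P(Store=Outlet) = 0.008 + 0.031 + 0.071 + 0.056 + 0.044 = 0.210.
P(Store ∈ {Downtown, Outlet}) = 0.263 + 0.210 = 0.473; P(Category=apparel, Store ∈ {Downtown, Outlet}) = 0.080 + 0.031 = 0.111.
P(Category=apparel | Store ∈ {Downtown, Outlet}) = 0.111/0.473 = 0.235.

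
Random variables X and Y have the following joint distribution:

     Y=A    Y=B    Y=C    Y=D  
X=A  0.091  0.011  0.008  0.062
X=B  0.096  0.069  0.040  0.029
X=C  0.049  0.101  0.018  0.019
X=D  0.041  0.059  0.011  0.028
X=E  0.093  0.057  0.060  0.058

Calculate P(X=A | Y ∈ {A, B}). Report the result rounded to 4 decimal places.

P(Y=A) = 0.091 + 0.096 + 0.049 + 0.041 + 0.093 = 0.370.
P(Y=B) = 0.011 + 0.069 + 0.101 + 0.059 + 0.057 = 0.297.
P(Y ∈ {A, B}) = 0.370 + 0.297 = 0.667; P(X=A, Y ∈ {A, B}) = 0.091 + 0.011 = 0.102.
P(X=A | Y ∈ {A, B}) = 0.102/0.667 = 0.1529.

0.1529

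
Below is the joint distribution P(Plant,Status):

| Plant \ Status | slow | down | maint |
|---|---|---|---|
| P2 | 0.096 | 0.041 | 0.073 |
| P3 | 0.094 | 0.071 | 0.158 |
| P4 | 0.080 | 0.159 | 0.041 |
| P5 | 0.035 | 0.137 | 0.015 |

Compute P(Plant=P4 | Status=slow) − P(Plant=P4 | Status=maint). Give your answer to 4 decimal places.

P(Status=slow) = 0.096 + 0.094 + 0.080 + 0.035 = 0.305; P(Plant=P4 | Status=slow) = 0.080/0.305 = 0.26230.
P(Status=maint) = 0.073 + 0.158 + 0.041 + 0.015 = 0.287; P(Plant=P4 | Status=maint) = 0.041/0.287 = 0.14286.
Difference = 0.1194.

0.1194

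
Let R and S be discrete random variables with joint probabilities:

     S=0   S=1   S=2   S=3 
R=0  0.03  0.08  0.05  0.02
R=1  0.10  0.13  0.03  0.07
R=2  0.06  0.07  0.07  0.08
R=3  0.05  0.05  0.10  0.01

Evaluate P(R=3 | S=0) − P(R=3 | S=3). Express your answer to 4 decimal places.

0.1528

P(S=0) = 0.03 + 0.10 + 0.06 + 0.05 = 0.24; P(R=3 | S=0) = 0.05/0.24 = 0.20833.
P(S=3) = 0.02 + 0.07 + 0.08 + 0.01 = 0.18; P(R=3 | S=3) = 0.01/0.18 = 0.05556.
Difference = 0.1528.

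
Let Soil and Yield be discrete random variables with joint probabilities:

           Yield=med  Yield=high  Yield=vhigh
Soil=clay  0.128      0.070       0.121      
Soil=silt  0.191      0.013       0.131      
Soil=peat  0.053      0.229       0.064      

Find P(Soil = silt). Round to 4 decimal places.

0.3350

P(Soil=silt) = 0.191 + 0.013 + 0.131 = 0.335.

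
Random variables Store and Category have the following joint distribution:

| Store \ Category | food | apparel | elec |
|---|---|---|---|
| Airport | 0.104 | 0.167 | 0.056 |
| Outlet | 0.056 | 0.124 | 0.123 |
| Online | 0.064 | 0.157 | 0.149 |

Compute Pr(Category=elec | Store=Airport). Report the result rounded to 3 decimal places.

P(Store=Airport) = 0.104 + 0.167 + 0.056 = 0.327.
P(Category=elec | Store=Airport) = 0.056/0.327 = 0.171.

0.171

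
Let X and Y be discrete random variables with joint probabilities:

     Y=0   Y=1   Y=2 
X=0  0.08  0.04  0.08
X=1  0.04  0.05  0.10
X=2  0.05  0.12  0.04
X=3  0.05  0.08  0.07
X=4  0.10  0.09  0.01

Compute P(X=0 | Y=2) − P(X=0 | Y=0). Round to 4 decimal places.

P(Y=2) = 0.08 + 0.10 + 0.04 + 0.07 + 0.01 = 0.30; P(X=0 | Y=2) = 0.08/0.30 = 0.26667.
P(Y=0) = 0.08 + 0.04 + 0.05 + 0.05 + 0.10 = 0.32; P(X=0 | Y=0) = 0.08/0.32 = 0.25000.
Difference = 0.0167.

0.0167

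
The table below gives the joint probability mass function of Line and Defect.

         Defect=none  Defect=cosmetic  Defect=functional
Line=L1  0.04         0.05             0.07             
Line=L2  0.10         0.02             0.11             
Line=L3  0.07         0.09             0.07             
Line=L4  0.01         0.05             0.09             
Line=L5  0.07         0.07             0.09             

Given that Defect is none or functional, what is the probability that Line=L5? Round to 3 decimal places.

P(Defect=none) = 0.04 + 0.10 + 0.07 + 0.01 + 0.07 = 0.29.
P(Defect=functional) = 0.07 + 0.11 + 0.07 + 0.09 + 0.09 = 0.43.
P(Defect ∈ {none, functional}) = 0.29 + 0.43 = 0.72; P(Line=L5, Defect ∈ {none, functional}) = 0.07 + 0.09 = 0.16.
P(Line=L5 | Defect ∈ {none, functional}) = 0.16/0.72 = 0.222.

0.222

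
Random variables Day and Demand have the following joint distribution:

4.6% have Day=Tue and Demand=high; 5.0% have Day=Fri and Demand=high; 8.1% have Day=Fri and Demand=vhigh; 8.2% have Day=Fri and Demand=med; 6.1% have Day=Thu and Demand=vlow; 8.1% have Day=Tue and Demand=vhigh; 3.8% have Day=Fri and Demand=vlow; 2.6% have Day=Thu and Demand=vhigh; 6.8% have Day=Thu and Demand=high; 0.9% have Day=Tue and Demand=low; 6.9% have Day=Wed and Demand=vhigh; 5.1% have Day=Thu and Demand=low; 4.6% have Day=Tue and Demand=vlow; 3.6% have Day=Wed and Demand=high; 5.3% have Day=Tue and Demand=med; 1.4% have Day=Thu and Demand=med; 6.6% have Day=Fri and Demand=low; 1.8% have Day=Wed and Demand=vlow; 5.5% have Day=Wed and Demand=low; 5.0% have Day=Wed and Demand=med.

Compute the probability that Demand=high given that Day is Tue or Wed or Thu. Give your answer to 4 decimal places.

0.2196

P(Day=Tue) = 0.046 + 0.009 + 0.053 + 0.046 + 0.081 = 0.235.
P(Day=Wed) = 0.018 + 0.055 + 0.050 + 0.036 + 0.069 = 0.228.
P(Day=Thu) = 0.061 + 0.051 + 0.014 + 0.068 + 0.026 = 0.220.
P(Day ∈ {Tue, Wed, Thu}) = 0.235 + 0.228 + 0.220 = 0.683; P(Demand=high, Day ∈ {Tue, Wed, Thu}) = 0.046 + 0.036 + 0.068 = 0.150.
P(Demand=high | Day ∈ {Tue, Wed, Thu}) = 0.150/0.683 = 0.2196.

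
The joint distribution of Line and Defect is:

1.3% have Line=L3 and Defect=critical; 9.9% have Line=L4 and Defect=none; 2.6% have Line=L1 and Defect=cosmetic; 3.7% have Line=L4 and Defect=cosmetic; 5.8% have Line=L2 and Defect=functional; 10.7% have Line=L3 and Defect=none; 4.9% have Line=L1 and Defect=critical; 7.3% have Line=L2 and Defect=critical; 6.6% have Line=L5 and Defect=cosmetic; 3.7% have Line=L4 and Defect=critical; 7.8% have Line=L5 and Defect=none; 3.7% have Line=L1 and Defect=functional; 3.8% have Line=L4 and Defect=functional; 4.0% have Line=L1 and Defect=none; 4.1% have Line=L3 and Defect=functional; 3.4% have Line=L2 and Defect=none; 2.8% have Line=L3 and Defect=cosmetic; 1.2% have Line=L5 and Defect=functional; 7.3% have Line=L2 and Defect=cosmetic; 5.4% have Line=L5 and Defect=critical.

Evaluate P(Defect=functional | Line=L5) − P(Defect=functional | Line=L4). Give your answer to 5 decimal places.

-0.12295

P(Line=L5) = 0.078 + 0.066 + 0.012 + 0.054 = 0.210; P(Defect=functional | Line=L5) = 0.012/0.210 = 0.057143.
P(Line=L4) = 0.099 + 0.037 + 0.038 + 0.037 = 0.211; P(Defect=functional | Line=L4) = 0.038/0.211 = 0.180095.
Difference = -0.12295.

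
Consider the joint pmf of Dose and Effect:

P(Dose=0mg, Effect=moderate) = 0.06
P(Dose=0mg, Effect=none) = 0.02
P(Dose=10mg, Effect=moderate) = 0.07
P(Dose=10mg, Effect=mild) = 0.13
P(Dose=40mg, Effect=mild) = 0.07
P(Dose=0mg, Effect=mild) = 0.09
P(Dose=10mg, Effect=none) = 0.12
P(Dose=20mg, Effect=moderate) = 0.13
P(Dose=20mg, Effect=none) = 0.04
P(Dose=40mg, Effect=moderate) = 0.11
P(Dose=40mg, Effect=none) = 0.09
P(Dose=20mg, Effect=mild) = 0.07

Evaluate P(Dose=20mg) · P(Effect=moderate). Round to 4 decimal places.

0.0888

P(Dose=20mg) = 0.04 + 0.07 + 0.13 = 0.24.
P(Effect=moderate) = 0.06 + 0.07 + 0.13 + 0.11 = 0.37.
Product: 0.24 × 0.37 = 0.0888.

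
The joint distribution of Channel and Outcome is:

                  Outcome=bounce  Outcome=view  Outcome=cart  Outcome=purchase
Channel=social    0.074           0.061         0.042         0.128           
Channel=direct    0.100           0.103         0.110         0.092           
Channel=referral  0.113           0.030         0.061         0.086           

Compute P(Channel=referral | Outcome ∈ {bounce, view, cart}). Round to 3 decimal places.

0.294

P(Outcome=bounce) = 0.074 + 0.100 + 0.113 = 0.287.
P(Outcome=view) = 0.061 + 0.103 + 0.030 = 0.194.
P(Outcome=cart) = 0.042 + 0.110 + 0.061 = 0.213.
P(Outcome ∈ {bounce, view, cart}) = 0.287 + 0.194 + 0.213 = 0.694; P(Channel=referral, Outcome ∈ {bounce, view, cart}) = 0.113 + 0.030 + 0.061 = 0.204.
P(Channel=referral | Outcome ∈ {bounce, view, cart}) = 0.204/0.694 = 0.294.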